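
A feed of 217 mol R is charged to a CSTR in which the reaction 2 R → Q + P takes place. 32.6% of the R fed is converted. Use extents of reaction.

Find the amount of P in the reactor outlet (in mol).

35.4 mol

R reacted = 0.326 × 217 = 70.74 mol; ν_R = −2, so ξ = 70.74/2 = 35.37 mol.
Outlet amounts (n = n₀ + ν ξ):
  R: 217 − 2(35.37) = 146.3
  Q: 0 + 1(35.37) = 35.37
  P: 0 + 1(35.37) = 35.37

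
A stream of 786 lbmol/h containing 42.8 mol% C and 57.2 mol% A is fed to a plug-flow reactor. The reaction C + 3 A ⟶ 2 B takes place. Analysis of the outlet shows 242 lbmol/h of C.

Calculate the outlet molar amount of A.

For C: n = n₀ − 1ξ → 242 = 336.4 − 1ξ, giving ξ = 94.41 lbmol/h.
Outlet amounts (n = n₀ + ν ξ):
  C: 336.4 − 1(94.41) = 242
  A: 449.6 − 3(94.41) = 166.4
  B: 0 + 2(94.41) = 188.8

166 lbmol/h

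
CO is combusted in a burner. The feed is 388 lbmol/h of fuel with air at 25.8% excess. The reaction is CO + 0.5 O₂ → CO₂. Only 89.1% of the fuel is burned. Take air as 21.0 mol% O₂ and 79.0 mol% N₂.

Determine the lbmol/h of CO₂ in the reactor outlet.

346 lbmol/h

Stoichiometric O₂ = 0.5 × 388 = 194 lbmol/h; O₂ fed = 194 × 1.258 = 244.1 lbmol/h.
N₂ fed = 244.1 × 79/21 = 918.1 lbmol/h.
Fuel reacted = 0.891 × 388 → ξ = 345.7 lbmol/h.
Outlet (n = n₀ + ν ξ):
  CO: 388 − 1(345.7) = 42.29
  O₂: 244.1 − 0.5(345.7) = 71.2
  N₂: 918.1 (inert)
  CO₂: 0 + 1(345.7) = 345.7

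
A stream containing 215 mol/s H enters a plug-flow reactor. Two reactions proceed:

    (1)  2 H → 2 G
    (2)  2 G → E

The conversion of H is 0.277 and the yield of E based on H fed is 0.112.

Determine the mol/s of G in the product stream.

Conversion of H: H consumed = 2ξ₁ = 0.277 × 215 → ξ₁ = 29.78 mol/s.
Yield of E: 1ξ₂ / 215 = 0.112 → ξ₂ = 24.08 mol/s.
Outlet amounts (n = n₀ + Σ ν·ξ):
  H: 215 − 2(29.78) = 155.4
  G: 0 + 2(29.78) − 2(24.08) = 11.4
  E: 0 + 1(24.08) = 24.08

11.4 mol/s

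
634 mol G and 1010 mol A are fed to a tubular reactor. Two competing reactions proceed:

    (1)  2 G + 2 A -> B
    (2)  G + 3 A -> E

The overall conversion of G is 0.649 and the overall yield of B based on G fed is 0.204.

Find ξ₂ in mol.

Yield of B: 1ξ₁ / 634 = 0.204 → ξ₁ = 129.3 mol.
Conversion of G: 2ξ₁ + 1ξ₂ = 0.649 × 634 = 411.5 → ξ₂ = 152.8 mol.
Outlet amounts (n = n₀ + Σ ν·ξ):
  G: 634 − 2(129.3) − 1(152.8) = 222.5
  A: 1010 − 2(129.3) − 3(152.8) = 292.9
  B: 0 + 1(129.3) = 129.3
  E: 0 + 1(152.8) = 152.8

ξ₂ = 153 mol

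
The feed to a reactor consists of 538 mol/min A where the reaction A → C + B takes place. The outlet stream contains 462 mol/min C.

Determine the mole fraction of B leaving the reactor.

0.462

For C: n = n₀ + 1ξ → 462 = 0 + 1ξ, giving ξ = 462 mol/min.
Outlet amounts (n = n₀ + ν ξ):
  A: 538 − 1(462) = 76
  C: 0 + 1(462) = 462
  B: 0 + 1(462) = 462
Total out = 1000 mol/min; y_B = 462 / 1000 = 0.462.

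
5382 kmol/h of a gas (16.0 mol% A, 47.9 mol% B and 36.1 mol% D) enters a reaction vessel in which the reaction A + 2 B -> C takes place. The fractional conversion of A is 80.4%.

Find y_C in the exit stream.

A reacted = 0.804 × 861.1 = 692.3 kmol/h; ν_A = −1, so ξ = 692.3/1 = 692.3 kmol/h.
Outlet amounts (n = n₀ + ν ξ):
  A: 861.1 − 1(692.3) = 168.8
  B: 2578 − 2(692.3) = 1193
  C: 0 + 1(692.3) = 692.3
  D: 1943 (inert)
Total out = 3997 kmol/h; y_C = 692.3 / 3997 = 0.1732.

0.173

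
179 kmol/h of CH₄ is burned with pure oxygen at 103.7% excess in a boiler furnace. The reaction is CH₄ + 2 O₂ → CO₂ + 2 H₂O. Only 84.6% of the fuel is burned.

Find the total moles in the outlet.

Stoichiometric O₂ = 2 × 179 = 358 kmol/h; O₂ fed = 358 × 2.037 = 729.2 kmol/h.
Fuel reacted = 0.846 × 179 → ξ = 151.4 kmol/h.
Outlet (n = n₀ + ν ξ):
  CH₄: 179 − 1(151.4) = 27.57
  O₂: 729.2 − 2(151.4) = 426.4
  CO₂: 0 + 1(151.4) = 151.4
  H₂O: 0 + 2(151.4) = 302.9
Total out = 27.57 + 426.4 + 151.4 + 302.9 = 908.2 kmol/h.

908 kmol/h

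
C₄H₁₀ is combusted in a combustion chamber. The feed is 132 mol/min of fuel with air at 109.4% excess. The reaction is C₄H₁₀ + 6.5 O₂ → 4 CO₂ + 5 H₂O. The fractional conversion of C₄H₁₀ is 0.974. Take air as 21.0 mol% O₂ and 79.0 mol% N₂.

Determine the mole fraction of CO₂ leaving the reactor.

Stoichiometric O₂ = 6.5 × 132 = 858 mol/min; O₂ fed = 858 × 2.094 = 1797 mol/min.
N₂ fed = 1797 × 79/21 = 6759 mol/min.
Fuel reacted = 0.974 × 132 → ξ = 128.6 mol/min.
Outlet (n = n₀ + ν ξ):
  C₄H₁₀: 132 − 1(128.6) = 3.432
  O₂: 1797 − 6.5(128.6) = 961
  N₂: 6759 (inert)
  CO₂: 0 + 4(128.6) = 514.3
  H₂O: 0 + 5(128.6) = 642.8
Total out = 8880 mol/min; y_CO₂ = 514.3 / 8880 = 0.05791.

0.0579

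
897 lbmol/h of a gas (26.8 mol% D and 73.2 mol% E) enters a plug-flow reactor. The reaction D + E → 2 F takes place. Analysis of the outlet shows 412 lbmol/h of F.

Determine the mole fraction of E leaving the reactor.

For F: n = n₀ + 2ξ → 412 = 0 + 2ξ, giving ξ = 206 lbmol/h.
Outlet amounts (n = n₀ + ν ξ):
  D: 240.4 − 1(206) = 34.4
  E: 656.6 − 1(206) = 450.6
  F: 0 + 2(206) = 412
Total out = 897 lbmol/h; y_E = 450.6 / 897 = 0.5023.

0.502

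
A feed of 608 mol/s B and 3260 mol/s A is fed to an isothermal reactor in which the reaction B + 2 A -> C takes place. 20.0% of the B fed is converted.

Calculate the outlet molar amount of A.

B reacted = 0.2 × 608 = 121.6 mol/s; ν_B = −1, so ξ = 121.6/1 = 121.6 mol/s.
Outlet amounts (n = n₀ + ν ξ):
  B: 608 − 1(121.6) = 486.4
  A: 3260 − 2(121.6) = 3017
  C: 0 + 1(121.6) = 121.6

3020 mol/s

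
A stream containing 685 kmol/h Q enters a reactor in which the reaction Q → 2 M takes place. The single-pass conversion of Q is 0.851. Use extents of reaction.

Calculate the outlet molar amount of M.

Q reacted = 0.851 × 685 = 582.9 kmol/h; ν_Q = −1, so ξ = 582.9/1 = 582.9 kmol/h.
Outlet amounts (n = n₀ + ν ξ):
  Q: 685 − 1(582.9) = 102.1
  M: 0 + 2(582.9) = 1166

1170 kmol/h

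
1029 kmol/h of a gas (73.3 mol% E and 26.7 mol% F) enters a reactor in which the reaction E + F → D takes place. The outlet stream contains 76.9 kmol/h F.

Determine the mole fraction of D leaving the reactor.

For F: n = n₀ − 1ξ → 76.9 = 274.7 − 1ξ, giving ξ = 197.8 kmol/h.
Outlet amounts (n = n₀ + ν ξ):
  E: 754.3 − 1(197.8) = 556.4
  F: 274.7 − 1(197.8) = 76.9
  D: 0 + 1(197.8) = 197.8
Total out = 831.2 kmol/h; y_D = 197.8 / 831.2 = 0.238.

0.238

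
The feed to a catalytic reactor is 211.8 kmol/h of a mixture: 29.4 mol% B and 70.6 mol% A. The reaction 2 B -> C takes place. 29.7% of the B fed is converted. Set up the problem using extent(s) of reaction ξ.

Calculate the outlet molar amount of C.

9.25 kmol/h

B reacted = 0.297 × 62.27 = 18.49 kmol/h; ν_B = −2, so ξ = 18.49/2 = 9.247 kmol/h.
Outlet amounts (n = n₀ + ν ξ):
  B: 62.27 − 2(9.247) = 43.78
  C: 0 + 1(9.247) = 9.247
  A: 149.5 (inert)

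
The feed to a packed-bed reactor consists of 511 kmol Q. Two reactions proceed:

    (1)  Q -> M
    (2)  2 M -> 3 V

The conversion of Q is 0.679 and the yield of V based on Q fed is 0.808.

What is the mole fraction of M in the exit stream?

Conversion of Q: Q consumed = 1ξ₁ = 0.679 × 511 → ξ₁ = 347 kmol.
Yield of V: 3ξ₂ / 511 = 0.808 → ξ₂ = 137.6 kmol.
Outlet amounts (n = n₀ + Σ ν·ξ):
  Q: 511 − 1(347) = 164
  M: 0 + 1(347) − 2(137.6) = 71.71
  V: 0 + 3(137.6) = 412.9
Total out = 648.6 kmol; y_M = 71.71 / 648.6 = 0.1106.

0.111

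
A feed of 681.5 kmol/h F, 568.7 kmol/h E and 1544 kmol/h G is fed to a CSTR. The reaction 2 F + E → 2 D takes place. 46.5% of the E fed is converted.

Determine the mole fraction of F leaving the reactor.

0.0603

E reacted = 0.465 × 568.7 = 264.4 kmol/h; ν_E = −1, so ξ = 264.4/1 = 264.4 kmol/h.
Outlet amounts (n = n₀ + ν ξ):
  F: 681.5 − 2(264.4) = 152.6
  E: 568.7 − 1(264.4) = 304.3
  D: 0 + 2(264.4) = 528.9
  G: 1544 (inert)
Total out = 2530 kmol/h; y_F = 152.6 / 2530 = 0.06033.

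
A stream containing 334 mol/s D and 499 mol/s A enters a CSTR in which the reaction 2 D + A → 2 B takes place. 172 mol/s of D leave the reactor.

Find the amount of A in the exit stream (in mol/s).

418 mol/s

For D: n = n₀ − 2ξ → 172 = 334 − 2ξ, giving ξ = 81 mol/s.
Outlet amounts (n = n₀ + ν ξ):
  D: 334 − 2(81) = 172
  A: 499 − 1(81) = 418
  B: 0 + 2(81) = 162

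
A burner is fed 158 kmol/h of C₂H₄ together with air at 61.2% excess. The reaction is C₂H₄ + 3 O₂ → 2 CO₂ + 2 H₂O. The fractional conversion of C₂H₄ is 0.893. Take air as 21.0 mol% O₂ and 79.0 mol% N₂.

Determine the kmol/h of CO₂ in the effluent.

Stoichiometric O₂ = 3 × 158 = 474 kmol/h; O₂ fed = 474 × 1.612 = 764.1 kmol/h.
N₂ fed = 764.1 × 79/21 = 2874 kmol/h.
Fuel reacted = 0.893 × 158 → ξ = 141.1 kmol/h.
Outlet (n = n₀ + ν ξ):
  C₂H₄: 158 − 1(141.1) = 16.91
  O₂: 764.1 − 3(141.1) = 340.8
  N₂: 2874 (inert)
  CO₂: 0 + 2(141.1) = 282.2
  H₂O: 0 + 2(141.1) = 282.2

282 kmol/h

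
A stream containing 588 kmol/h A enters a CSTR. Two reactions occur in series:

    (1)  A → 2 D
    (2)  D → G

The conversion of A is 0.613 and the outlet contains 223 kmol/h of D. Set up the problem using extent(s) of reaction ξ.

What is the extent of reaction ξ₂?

ξ₂ = 498 kmol/h

Conversion of A: A consumed = 1ξ₁ = 0.613 × 588 → ξ₁ = 360.4 kmol/h.
D balance: n_D = 0 + 2ξ₁ − 1ξ₂ = 223 → ξ₂ = (2·360.4 − 223)/1 = 497.9 kmol/h.
Outlet amounts (n = n₀ + Σ ν·ξ):
  A: 588 − 1(360.4) = 227.6
  D: 0 + 2(360.4) − 1(497.9) = 223
  G: 0 + 1(497.9) = 497.9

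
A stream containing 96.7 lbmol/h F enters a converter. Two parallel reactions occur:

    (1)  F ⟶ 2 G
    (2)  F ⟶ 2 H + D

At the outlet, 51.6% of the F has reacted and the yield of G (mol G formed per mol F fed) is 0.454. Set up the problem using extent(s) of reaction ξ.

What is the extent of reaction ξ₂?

Yield of G: 2ξ₁ / 96.7 = 0.454 → ξ₁ = 21.95 lbmol/h.
Conversion of F: 1ξ₁ + 1ξ₂ = 0.516 × 96.7 = 49.9 → ξ₂ = 27.95 lbmol/h.
Outlet amounts (n = n₀ + Σ ν·ξ):
  F: 96.7 − 1(21.95) − 1(27.95) = 46.8
  G: 0 + 2(21.95) = 43.9
  H: 0 + 2(27.95) = 55.89
  D: 0 + 1(27.95) = 27.95

ξ₂ = 27.9 lbmol/h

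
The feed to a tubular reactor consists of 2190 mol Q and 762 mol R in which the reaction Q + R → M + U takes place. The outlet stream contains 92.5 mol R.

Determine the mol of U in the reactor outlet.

670 mol

For R: n = n₀ − 1ξ → 92.5 = 762 − 1ξ, giving ξ = 669.5 mol.
Outlet amounts (n = n₀ + ν ξ):
  Q: 2190 − 1(669.5) = 1520
  R: 762 − 1(669.5) = 92.5
  M: 0 + 1(669.5) = 669.5
  U: 0 + 1(669.5) = 669.5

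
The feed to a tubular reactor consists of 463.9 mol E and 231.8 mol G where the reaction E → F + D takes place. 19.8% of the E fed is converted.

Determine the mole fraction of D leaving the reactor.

0.117

E reacted = 0.198 × 463.9 = 91.85 mol; ν_E = −1, so ξ = 91.85/1 = 91.85 mol.
Outlet amounts (n = n₀ + ν ξ):
  E: 463.9 − 1(91.85) = 372
  F: 0 + 1(91.85) = 91.85
  D: 0 + 1(91.85) = 91.85
  G: 231.8 (inert)
Total out = 787.6 mol; y_D = 91.85 / 787.6 = 0.1166.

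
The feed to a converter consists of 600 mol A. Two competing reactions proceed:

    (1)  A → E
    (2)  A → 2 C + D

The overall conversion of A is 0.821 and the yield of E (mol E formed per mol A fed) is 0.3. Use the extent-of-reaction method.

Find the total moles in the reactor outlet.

Yield of E: 1ξ₁ / 600 = 0.3 → ξ₁ = 180 mol.
Conversion of A: 1ξ₁ + 1ξ₂ = 0.821 × 600 = 492.6 → ξ₂ = 312.6 mol.
Outlet amounts (n = n₀ + Σ ν·ξ):
  A: 600 − 1(180) − 1(312.6) = 107.4
  E: 0 + 1(180) = 180
  C: 0 + 2(312.6) = 625.2
  D: 0 + 1(312.6) = 312.6
Total out = 107.4 + 180 + 625.2 + 312.6 = 1225 mol.

1230 mol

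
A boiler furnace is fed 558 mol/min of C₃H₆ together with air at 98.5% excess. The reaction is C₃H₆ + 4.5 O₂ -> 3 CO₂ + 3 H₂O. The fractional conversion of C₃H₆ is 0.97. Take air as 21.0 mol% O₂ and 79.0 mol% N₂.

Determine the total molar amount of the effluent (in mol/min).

24600 mol/min

Stoichiometric O₂ = 4.5 × 558 = 2511 mol/min; O₂ fed = 2511 × 1.985 = 4984 mol/min.
N₂ fed = 4984 × 79/21 = 18750 mol/min.
Fuel reacted = 0.97 × 558 → ξ = 541.3 mol/min.
Outlet (n = n₀ + ν ξ):
  C₃H₆: 558 − 1(541.3) = 16.74
  O₂: 4984 − 4.5(541.3) = 2549
  N₂: 18750 (inert)
  CO₂: 0 + 3(541.3) = 1624
  H₂O: 0 + 3(541.3) = 1624
Total out = 16.74 + 2549 + 18750 + 1624 + 1624 = 24560 mol/min.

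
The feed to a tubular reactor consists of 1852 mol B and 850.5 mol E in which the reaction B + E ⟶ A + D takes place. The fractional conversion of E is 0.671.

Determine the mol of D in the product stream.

E reacted = 0.671 × 850.5 = 570.7 mol; ν_E = −1, so ξ = 570.7/1 = 570.7 mol.
Outlet amounts (n = n₀ + ν ξ):
  B: 1852 − 1(570.7) = 1281
  E: 850.5 − 1(570.7) = 279.8
  A: 0 + 1(570.7) = 570.7
  D: 0 + 1(570.7) = 570.7

571 mol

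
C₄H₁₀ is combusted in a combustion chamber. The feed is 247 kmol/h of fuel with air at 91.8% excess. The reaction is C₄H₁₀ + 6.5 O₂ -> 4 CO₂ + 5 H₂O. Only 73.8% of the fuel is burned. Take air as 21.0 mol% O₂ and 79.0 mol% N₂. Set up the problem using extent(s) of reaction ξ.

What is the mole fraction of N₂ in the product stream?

0.763

Stoichiometric O₂ = 6.5 × 247 = 1606 kmol/h; O₂ fed = 1606 × 1.918 = 3079 kmol/h.
N₂ fed = 3079 × 79/21 = 11580 kmol/h.
Fuel reacted = 0.738 × 247 → ξ = 182.3 kmol/h.
Outlet (n = n₀ + ν ξ):
  C₄H₁₀: 247 − 1(182.3) = 64.71
  O₂: 3079 − 6.5(182.3) = 1894
  N₂: 11580 (inert)
  CO₂: 0 + 4(182.3) = 729.1
  H₂O: 0 + 5(182.3) = 911.4
Total out = 15180 kmol/h; y_N₂ = 11580 / 15180 = 0.7629.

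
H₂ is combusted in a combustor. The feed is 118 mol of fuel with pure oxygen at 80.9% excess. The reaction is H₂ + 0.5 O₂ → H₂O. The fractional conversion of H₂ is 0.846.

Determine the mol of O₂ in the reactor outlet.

Stoichiometric O₂ = 0.5 × 118 = 59 mol; O₂ fed = 59 × 1.809 = 106.7 mol.
Fuel reacted = 0.846 × 118 → ξ = 99.83 mol.
Outlet (n = n₀ + ν ξ):
  H₂: 118 − 1(99.83) = 18.17
  O₂: 106.7 − 0.5(99.83) = 56.82
  H₂O: 0 + 1(99.83) = 99.83

56.8 mol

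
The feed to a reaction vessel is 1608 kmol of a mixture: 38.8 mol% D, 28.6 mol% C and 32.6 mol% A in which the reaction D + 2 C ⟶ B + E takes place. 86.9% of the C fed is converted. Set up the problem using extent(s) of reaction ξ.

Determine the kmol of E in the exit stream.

C reacted = 0.869 × 459.9 = 399.6 kmol; ν_C = −2, so ξ = 399.6/2 = 199.8 kmol.
Outlet amounts (n = n₀ + ν ξ):
  D: 623.9 − 1(199.8) = 424.1
  C: 459.9 − 2(199.8) = 60.25
  B: 0 + 1(199.8) = 199.8
  E: 0 + 1(199.8) = 199.8
  A: 524.2 (inert)

200 kmol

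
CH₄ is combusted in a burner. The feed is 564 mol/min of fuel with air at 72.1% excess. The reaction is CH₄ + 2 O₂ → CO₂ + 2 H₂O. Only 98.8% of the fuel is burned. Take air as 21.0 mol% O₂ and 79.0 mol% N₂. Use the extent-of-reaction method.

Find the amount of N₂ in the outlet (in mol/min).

7300 mol/min

Stoichiometric O₂ = 2 × 564 = 1128 mol/min; O₂ fed = 1128 × 1.721 = 1941 mol/min.
N₂ fed = 1941 × 79/21 = 7303 mol/min.
Fuel reacted = 0.988 × 564 → ξ = 557.2 mol/min.
Outlet (n = n₀ + ν ξ):
  CH₄: 564 − 1(557.2) = 6.768
  O₂: 1941 − 2(557.2) = 826.8
  N₂: 7303 (inert)
  CO₂: 0 + 1(557.2) = 557.2
  H₂O: 0 + 2(557.2) = 1114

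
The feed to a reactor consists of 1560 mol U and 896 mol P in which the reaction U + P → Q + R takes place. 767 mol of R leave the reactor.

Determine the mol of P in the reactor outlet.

129 mol

For R: n = n₀ + 1ξ → 767 = 0 + 1ξ, giving ξ = 767 mol.
Outlet amounts (n = n₀ + ν ξ):
  U: 1560 − 1(767) = 793
  P: 896 − 1(767) = 129
  Q: 0 + 1(767) = 767
  R: 0 + 1(767) = 767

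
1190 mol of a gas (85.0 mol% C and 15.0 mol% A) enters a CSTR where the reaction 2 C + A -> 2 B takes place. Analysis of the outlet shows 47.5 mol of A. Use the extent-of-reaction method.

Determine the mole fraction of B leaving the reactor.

0.247

For A: n = n₀ − 1ξ → 47.5 = 178.5 − 1ξ, giving ξ = 131 mol.
Outlet amounts (n = n₀ + ν ξ):
  C: 1012 − 2(131) = 749.5
  A: 178.5 − 1(131) = 47.5
  B: 0 + 2(131) = 262
Total out = 1059 mol; y_B = 262 / 1059 = 0.2474.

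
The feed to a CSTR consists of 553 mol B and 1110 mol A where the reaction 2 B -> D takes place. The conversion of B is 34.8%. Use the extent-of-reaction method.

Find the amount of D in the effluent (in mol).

B reacted = 0.348 × 553 = 192.4 mol; ν_B = −2, so ξ = 192.4/2 = 96.22 mol.
Outlet amounts (n = n₀ + ν ξ):
  B: 553 − 2(96.22) = 360.6
  D: 0 + 1(96.22) = 96.22
  A: 1110 (inert)

96.2 mol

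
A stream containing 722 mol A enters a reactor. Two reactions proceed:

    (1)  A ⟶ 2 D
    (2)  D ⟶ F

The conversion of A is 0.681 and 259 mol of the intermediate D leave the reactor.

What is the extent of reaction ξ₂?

Conversion of A: A consumed = 1ξ₁ = 0.681 × 722 → ξ₁ = 491.7 mol.
D balance: n_D = 0 + 2ξ₁ − 1ξ₂ = 259 → ξ₂ = (2·491.7 − 259)/1 = 724.4 mol.
Outlet amounts (n = n₀ + Σ ν·ξ):
  A: 722 − 1(491.7) = 230.3
  D: 0 + 2(491.7) − 1(724.4) = 259
  F: 0 + 1(724.4) = 724.4

ξ₂ = 724 mol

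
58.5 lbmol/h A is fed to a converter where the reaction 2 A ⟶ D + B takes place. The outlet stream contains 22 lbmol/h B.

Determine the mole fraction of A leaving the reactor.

0.248

For B: n = n₀ + 1ξ → 22 = 0 + 1ξ, giving ξ = 22 lbmol/h.
Outlet amounts (n = n₀ + ν ξ):
  A: 58.5 − 2(22) = 14.5
  D: 0 + 1(22) = 22
  B: 0 + 1(22) = 22
Total out = 58.5 lbmol/h; y_A = 14.5 / 58.5 = 0.2479.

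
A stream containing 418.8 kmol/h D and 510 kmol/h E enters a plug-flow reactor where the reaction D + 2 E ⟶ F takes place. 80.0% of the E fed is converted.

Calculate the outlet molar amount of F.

204 kmol/h

E reacted = 0.8 × 510 = 408 kmol/h; ν_E = −2, so ξ = 408/2 = 204 kmol/h.
Outlet amounts (n = n₀ + ν ξ):
  D: 418.8 − 1(204) = 214.8
  E: 510 − 2(204) = 102
  F: 0 + 1(204) = 204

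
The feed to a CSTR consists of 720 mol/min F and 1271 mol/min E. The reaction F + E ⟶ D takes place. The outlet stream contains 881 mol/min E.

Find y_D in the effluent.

For E: n = n₀ − 1ξ → 881 = 1271 − 1ξ, giving ξ = 390 mol/min.
Outlet amounts (n = n₀ + ν ξ):
  F: 720 − 1(390) = 330
  E: 1271 − 1(390) = 881
  D: 0 + 1(390) = 390
Total out = 1601 mol/min; y_D = 390 / 1601 = 0.2436.

0.244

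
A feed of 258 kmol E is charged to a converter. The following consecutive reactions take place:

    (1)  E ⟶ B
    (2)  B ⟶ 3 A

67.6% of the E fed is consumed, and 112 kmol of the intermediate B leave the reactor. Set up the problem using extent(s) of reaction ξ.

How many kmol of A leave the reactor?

Conversion of E: E consumed = 1ξ₁ = 0.676 × 258 → ξ₁ = 174.4 kmol.
B balance: n_B = 0 + 1ξ₁ − 1ξ₂ = 112 → ξ₂ = (1·174.4 − 112)/1 = 62.41 kmol.
Outlet amounts (n = n₀ + Σ ν·ξ):
  E: 258 − 1(174.4) = 83.59
  B: 0 + 1(174.4) − 1(62.41) = 112
  A: 0 + 3(62.41) = 187.2

187 kmol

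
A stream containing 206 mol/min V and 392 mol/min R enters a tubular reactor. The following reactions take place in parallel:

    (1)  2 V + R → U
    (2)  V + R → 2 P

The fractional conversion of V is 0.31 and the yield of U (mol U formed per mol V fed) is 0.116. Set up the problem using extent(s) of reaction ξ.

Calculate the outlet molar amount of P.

Yield of U: 1ξ₁ / 206 = 0.116 → ξ₁ = 23.9 mol/min.
Conversion of V: 2ξ₁ + 1ξ₂ = 0.31 × 206 = 63.86 → ξ₂ = 16.07 mol/min.
Outlet amounts (n = n₀ + Σ ν·ξ):
  V: 206 − 2(23.9) − 1(16.07) = 142.1
  R: 392 − 1(23.9) − 1(16.07) = 352
  U: 0 + 1(23.9) = 23.9
  P: 0 + 2(16.07) = 32.14

32.1 mol/min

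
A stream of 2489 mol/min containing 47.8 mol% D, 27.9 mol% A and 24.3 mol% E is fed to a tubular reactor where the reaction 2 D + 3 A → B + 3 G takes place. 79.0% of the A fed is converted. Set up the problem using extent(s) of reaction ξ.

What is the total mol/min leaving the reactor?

2310 mol/min

A reacted = 0.79 × 694.4 = 548.6 mol/min; ν_A = −3, so ξ = 548.6/3 = 182.9 mol/min.
Outlet amounts (n = n₀ + ν ξ):
  D: 1190 − 2(182.9) = 824
  A: 694.4 − 3(182.9) = 145.8
  B: 0 + 1(182.9) = 182.9
  G: 0 + 3(182.9) = 548.6
  E: 604.8 (inert)
Total out = 824 + 145.8 + 182.9 + 548.6 + 604.8 = 2306 mol/min.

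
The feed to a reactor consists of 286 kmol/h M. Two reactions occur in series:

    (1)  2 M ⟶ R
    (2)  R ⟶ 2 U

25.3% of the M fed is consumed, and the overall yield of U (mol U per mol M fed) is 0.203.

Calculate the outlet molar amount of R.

Conversion of M: M consumed = 2ξ₁ = 0.253 × 286 → ξ₁ = 36.18 kmol/h.
Yield of U: 2ξ₂ / 286 = 0.203 → ξ₂ = 29.03 kmol/h.
Outlet amounts (n = n₀ + Σ ν·ξ):
  M: 286 − 2(36.18) = 213.6
  R: 0 + 1(36.18) − 1(29.03) = 7.15
  U: 0 + 2(29.03) = 58.06

7.15 kmol/h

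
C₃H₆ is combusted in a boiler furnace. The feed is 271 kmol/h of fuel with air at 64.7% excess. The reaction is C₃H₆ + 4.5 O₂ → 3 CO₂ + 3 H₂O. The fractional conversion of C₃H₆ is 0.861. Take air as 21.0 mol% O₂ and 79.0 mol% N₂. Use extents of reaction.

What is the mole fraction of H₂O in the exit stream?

Stoichiometric O₂ = 4.5 × 271 = 1220 kmol/h; O₂ fed = 1220 × 1.647 = 2009 kmol/h.
N₂ fed = 2009 × 79/21 = 7556 kmol/h.
Fuel reacted = 0.861 × 271 → ξ = 233.3 kmol/h.
Outlet (n = n₀ + ν ξ):
  C₃H₆: 271 − 1(233.3) = 37.67
  O₂: 2009 − 4.5(233.3) = 958.5
  N₂: 7556 (inert)
  CO₂: 0 + 3(233.3) = 700
  H₂O: 0 + 3(233.3) = 700
Total out = 9952 kmol/h; y_H₂O = 700 / 9952 = 0.07034.

0.0703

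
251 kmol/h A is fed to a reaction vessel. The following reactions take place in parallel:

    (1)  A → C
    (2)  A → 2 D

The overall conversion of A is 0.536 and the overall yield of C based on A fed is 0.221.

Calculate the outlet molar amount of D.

Yield of C: 1ξ₁ / 251 = 0.221 → ξ₁ = 55.47 kmol/h.
Conversion of A: 1ξ₁ + 1ξ₂ = 0.536 × 251 = 134.5 → ξ₂ = 79.06 kmol/h.
Outlet amounts (n = n₀ + Σ ν·ξ):
  A: 251 − 1(55.47) − 1(79.06) = 116.5
  C: 0 + 1(55.47) = 55.47
  D: 0 + 2(79.06) = 158.1

158 kmol/h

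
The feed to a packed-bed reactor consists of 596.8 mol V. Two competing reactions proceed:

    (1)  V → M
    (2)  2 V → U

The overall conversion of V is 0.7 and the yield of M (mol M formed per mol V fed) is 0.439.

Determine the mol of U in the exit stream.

77.9 mol

Yield of M: 1ξ₁ / 596.8 = 0.439 → ξ₁ = 262 mol.
Conversion of V: 1ξ₁ + 2ξ₂ = 0.7 × 596.8 = 417.8 → ξ₂ = 77.88 mol.
Outlet amounts (n = n₀ + Σ ν·ξ):
  V: 596.8 − 1(262) − 2(77.88) = 179
  M: 0 + 1(262) = 262
  U: 0 + 1(77.88) = 77.88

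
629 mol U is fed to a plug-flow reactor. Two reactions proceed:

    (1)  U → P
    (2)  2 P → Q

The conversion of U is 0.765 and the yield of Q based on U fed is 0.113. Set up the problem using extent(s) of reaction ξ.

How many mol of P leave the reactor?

Conversion of U: U consumed = 1ξ₁ = 0.765 × 629 → ξ₁ = 481.2 mol.
Yield of Q: 1ξ₂ / 629 = 0.113 → ξ₂ = 71.08 mol.
Outlet amounts (n = n₀ + Σ ν·ξ):
  U: 629 − 1(481.2) = 147.8
  P: 0 + 1(481.2) − 2(71.08) = 339
  Q: 0 + 1(71.08) = 71.08

339 mol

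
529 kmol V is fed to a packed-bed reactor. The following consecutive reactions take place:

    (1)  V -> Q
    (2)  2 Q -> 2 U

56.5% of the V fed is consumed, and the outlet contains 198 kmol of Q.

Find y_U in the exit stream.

Conversion of V: V consumed = 1ξ₁ = 0.565 × 529 → ξ₁ = 298.9 kmol.
Q balance: n_Q = 0 + 1ξ₁ − 2ξ₂ = 198 → ξ₂ = (1·298.9 − 198)/2 = 50.44 kmol.
Outlet amounts (n = n₀ + Σ ν·ξ):
  V: 529 − 1(298.9) = 230.1
  Q: 0 + 1(298.9) − 2(50.44) = 198
  U: 0 + 2(50.44) = 100.9
Total out = 529 kmol; y_U = 100.9 / 529 = 0.1907.

0.191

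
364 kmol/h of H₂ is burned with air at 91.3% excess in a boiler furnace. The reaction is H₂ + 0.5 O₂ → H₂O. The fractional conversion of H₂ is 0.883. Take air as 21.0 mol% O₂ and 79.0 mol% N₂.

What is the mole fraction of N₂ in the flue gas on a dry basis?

0.851

Stoichiometric O₂ = 0.5 × 364 = 182 kmol/h; O₂ fed = 182 × 1.913 = 348.2 kmol/h.
N₂ fed = 348.2 × 79/21 = 1310 kmol/h.
Fuel reacted = 0.883 × 364 → ξ = 321.4 kmol/h.
Outlet (n = n₀ + ν ξ):
  H₂: 364 − 1(321.4) = 42.59
  O₂: 348.2 − 0.5(321.4) = 187.5
  N₂: 1310 (inert)
  H₂O: 0 + 1(321.4) = 321.4
Dry total = 1540 kmol/h; y_N₂ (dry) = 1310 / 1540 = 0.8506.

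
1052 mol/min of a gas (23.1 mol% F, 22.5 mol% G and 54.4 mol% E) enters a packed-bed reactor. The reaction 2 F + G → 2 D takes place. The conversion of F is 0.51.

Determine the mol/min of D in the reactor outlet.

124 mol/min

F reacted = 0.51 × 243 = 123.9 mol/min; ν_F = −2, so ξ = 123.9/2 = 61.97 mol/min.
Outlet amounts (n = n₀ + ν ξ):
  F: 243 − 2(61.97) = 119.1
  G: 236.7 − 1(61.97) = 174.7
  D: 0 + 2(61.97) = 123.9
  E: 572.3 (inert)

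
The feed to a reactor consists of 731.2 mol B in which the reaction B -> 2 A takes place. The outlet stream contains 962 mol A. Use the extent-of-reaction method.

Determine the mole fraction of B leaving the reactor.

For A: n = n₀ + 2ξ → 962 = 0 + 2ξ, giving ξ = 481 mol.
Outlet amounts (n = n₀ + ν ξ):
  B: 731.2 − 1(481) = 250.2
  A: 0 + 2(481) = 962
Total out = 1212 mol; y_B = 250.2 / 1212 = 0.2064.

0.206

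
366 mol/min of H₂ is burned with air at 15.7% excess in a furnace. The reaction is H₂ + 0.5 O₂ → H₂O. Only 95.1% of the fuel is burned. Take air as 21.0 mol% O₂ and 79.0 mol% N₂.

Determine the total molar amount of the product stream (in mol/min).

1200 mol/min

Stoichiometric O₂ = 0.5 × 366 = 183 mol/min; O₂ fed = 183 × 1.157 = 211.7 mol/min.
N₂ fed = 211.7 × 79/21 = 796.5 mol/min.
Fuel reacted = 0.951 × 366 → ξ = 348.1 mol/min.
Outlet (n = n₀ + ν ξ):
  H₂: 366 − 1(348.1) = 17.93
  O₂: 211.7 − 0.5(348.1) = 37.7
  N₂: 796.5 (inert)
  H₂O: 0 + 1(348.1) = 348.1
Total out = 17.93 + 37.7 + 796.5 + 348.1 = 1200 mol/min.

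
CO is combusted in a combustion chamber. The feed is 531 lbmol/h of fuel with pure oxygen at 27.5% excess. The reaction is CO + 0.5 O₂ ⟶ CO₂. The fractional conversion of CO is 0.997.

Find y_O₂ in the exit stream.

Stoichiometric O₂ = 0.5 × 531 = 265.5 lbmol/h; O₂ fed = 265.5 × 1.275 = 338.5 lbmol/h.
Fuel reacted = 0.997 × 531 → ξ = 529.4 lbmol/h.
Outlet (n = n₀ + ν ξ):
  CO: 531 − 1(529.4) = 1.593
  O₂: 338.5 − 0.5(529.4) = 73.81
  CO₂: 0 + 1(529.4) = 529.4
Total out = 604.8 lbmol/h; y_O₂ = 73.81 / 604.8 = 0.122.

0.122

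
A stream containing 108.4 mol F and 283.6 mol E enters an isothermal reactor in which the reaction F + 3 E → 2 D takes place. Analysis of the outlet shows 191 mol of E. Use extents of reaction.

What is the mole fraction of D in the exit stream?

For E: n = n₀ − 3ξ → 191 = 283.6 − 3ξ, giving ξ = 30.87 mol.
Outlet amounts (n = n₀ + ν ξ):
  F: 108.4 − 1(30.87) = 77.53
  E: 283.6 − 3(30.87) = 191
  D: 0 + 2(30.87) = 61.73
Total out = 330.3 mol; y_D = 61.73 / 330.3 = 0.1869.

0.187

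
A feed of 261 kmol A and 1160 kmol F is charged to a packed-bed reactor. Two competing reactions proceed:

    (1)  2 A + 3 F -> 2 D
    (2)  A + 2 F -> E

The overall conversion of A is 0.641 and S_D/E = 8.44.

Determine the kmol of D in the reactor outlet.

Conversion of A: A consumed = 0.641 × 261 = 167.3 kmol = 2ξ₁ + 1ξ₂.
Selectivity: 2ξ₁ / (1ξ₂) = 8.44 → ξ₁ = 4.22 ξ₂.
Substitute: (2·4.22 + 1) ξ₂ = 167.3 → ξ₂ = 17.72 kmol, ξ₁ = 74.79 kmol.
Outlet amounts (n = n₀ + Σ ν·ξ):
  A: 261 − 2(74.79) − 1(17.72) = 93.7
  F: 1160 − 3(74.79) − 2(17.72) = 900.2
  D: 0 + 2(74.79) = 149.6
  E: 0 + 1(17.72) = 17.72

150 kmol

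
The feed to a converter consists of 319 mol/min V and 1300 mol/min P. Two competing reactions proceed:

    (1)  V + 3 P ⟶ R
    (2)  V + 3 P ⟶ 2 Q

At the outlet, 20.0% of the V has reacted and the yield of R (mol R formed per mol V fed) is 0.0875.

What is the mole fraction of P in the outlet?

0.758

Yield of R: 1ξ₁ / 319 = 0.0875 → ξ₁ = 27.91 mol/min.
Conversion of V: 1ξ₁ + 1ξ₂ = 0.2 × 319 = 63.8 → ξ₂ = 35.89 mol/min.
Outlet amounts (n = n₀ + Σ ν·ξ):
  V: 319 − 1(27.91) − 1(35.89) = 255.2
  P: 1300 − 3(27.91) − 3(35.89) = 1109
  R: 0 + 1(27.91) = 27.91
  Q: 0 + 2(35.89) = 71.78
Total out = 1463 mol/min; y_P = 1109 / 1463 = 0.7575.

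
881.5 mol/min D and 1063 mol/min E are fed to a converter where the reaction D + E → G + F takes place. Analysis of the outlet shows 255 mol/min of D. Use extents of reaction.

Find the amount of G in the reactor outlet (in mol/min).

For D: n = n₀ − 1ξ → 255 = 881.5 − 1ξ, giving ξ = 626.5 mol/min.
Outlet amounts (n = n₀ + ν ξ):
  D: 881.5 − 1(626.5) = 255
  E: 1063 − 1(626.5) = 436.5
  G: 0 + 1(626.5) = 626.5
  F: 0 + 1(626.5) = 626.5

626 mol/min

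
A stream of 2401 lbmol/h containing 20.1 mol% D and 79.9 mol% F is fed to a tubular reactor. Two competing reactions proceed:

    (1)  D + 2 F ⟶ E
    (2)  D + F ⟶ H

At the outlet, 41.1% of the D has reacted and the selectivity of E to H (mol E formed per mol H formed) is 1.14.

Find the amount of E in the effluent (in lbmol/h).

106 lbmol/h

Conversion of D: D consumed = 0.411 × 482.6 = 198.3 lbmol/h = 1ξ₁ + 1ξ₂.
Selectivity: 1ξ₁ / (1ξ₂) = 1.14 → ξ₁ = 1.14 ξ₂.
Substitute: (1·1.14 + 1) ξ₂ = 198.3 → ξ₂ = 92.69 lbmol/h, ξ₁ = 105.7 lbmol/h.
Outlet amounts (n = n₀ + Σ ν·ξ):
  D: 482.6 − 1(105.7) − 1(92.69) = 284.3
  F: 1918 − 2(105.7) − 1(92.69) = 1614
  E: 0 + 1(105.7) = 105.7
  H: 0 + 1(92.69) = 92.69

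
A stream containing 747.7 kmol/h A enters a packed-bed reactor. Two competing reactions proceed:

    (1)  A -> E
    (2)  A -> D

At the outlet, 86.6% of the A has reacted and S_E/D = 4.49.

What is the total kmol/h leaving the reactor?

Conversion of A: A consumed = 0.866 × 747.7 = 647.5 kmol/h = 1ξ₁ + 1ξ₂.
Selectivity: 1ξ₁ / (1ξ₂) = 4.49 → ξ₁ = 4.49 ξ₂.
Substitute: (1·4.49 + 1) ξ₂ = 647.5 → ξ₂ = 117.9 kmol/h, ξ₁ = 529.6 kmol/h.
Outlet amounts (n = n₀ + Σ ν·ξ):
  A: 747.7 − 1(529.6) − 1(117.9) = 100.2
  E: 0 + 1(529.6) = 529.6
  D: 0 + 1(117.9) = 117.9
Total out = 100.2 + 529.6 + 117.9 = 747.7 kmol/h.

748 kmol/h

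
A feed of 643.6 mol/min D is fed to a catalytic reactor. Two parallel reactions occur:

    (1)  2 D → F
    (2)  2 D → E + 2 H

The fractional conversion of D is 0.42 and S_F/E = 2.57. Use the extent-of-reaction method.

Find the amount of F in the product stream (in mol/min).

Conversion of D: D consumed = 0.42 × 643.6 = 270.3 mol/min = 2ξ₁ + 2ξ₂.
Selectivity: 1ξ₁ / (1ξ₂) = 2.57 → ξ₁ = 2.57 ξ₂.
Substitute: (2·2.57 + 2) ξ₂ = 270.3 → ξ₂ = 37.86 mol/min, ξ₁ = 97.3 mol/min.
Outlet amounts (n = n₀ + Σ ν·ξ):
  D: 643.6 − 2(97.3) − 2(37.86) = 373.3
  F: 0 + 1(97.3) = 97.3
  E: 0 + 1(37.86) = 37.86
  H: 0 + 2(37.86) = 75.72

97.3 mol/min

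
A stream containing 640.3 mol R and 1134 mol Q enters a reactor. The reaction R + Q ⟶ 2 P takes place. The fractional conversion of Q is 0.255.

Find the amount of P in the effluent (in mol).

Q reacted = 0.255 × 1134 = 289.2 mol; ν_Q = −1, so ξ = 289.2/1 = 289.2 mol.
Outlet amounts (n = n₀ + ν ξ):
  R: 640.3 − 1(289.2) = 351.1
  Q: 1134 − 1(289.2) = 844.8
  P: 0 + 2(289.2) = 578.3

578 mol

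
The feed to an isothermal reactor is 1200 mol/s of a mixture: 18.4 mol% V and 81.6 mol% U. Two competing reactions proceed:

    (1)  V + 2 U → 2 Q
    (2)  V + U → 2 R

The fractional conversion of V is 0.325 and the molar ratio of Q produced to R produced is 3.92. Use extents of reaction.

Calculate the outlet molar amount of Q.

Conversion of V: V consumed = 0.325 × 220.8 = 71.76 mol/s = 1ξ₁ + 1ξ₂.
Selectivity: 2ξ₁ / (2ξ₂) = 3.92 → ξ₁ = 3.92 ξ₂.
Substitute: (1·3.92 + 1) ξ₂ = 71.76 → ξ₂ = 14.59 mol/s, ξ₁ = 57.17 mol/s.
Outlet amounts (n = n₀ + Σ ν·ξ):
  V: 220.8 − 1(57.17) − 1(14.59) = 149
  U: 979.2 − 2(57.17) − 1(14.59) = 850.3
  Q: 0 + 2(57.17) = 114.3
  R: 0 + 2(14.59) = 29.17

114 mol/s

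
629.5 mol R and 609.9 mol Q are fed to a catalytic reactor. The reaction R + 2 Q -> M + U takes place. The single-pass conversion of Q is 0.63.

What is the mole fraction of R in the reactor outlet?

Q reacted = 0.63 × 609.9 = 384.2 mol; ν_Q = −2, so ξ = 384.2/2 = 192.1 mol.
Outlet amounts (n = n₀ + ν ξ):
  R: 629.5 − 1(192.1) = 437.4
  Q: 609.9 − 2(192.1) = 225.7
  M: 0 + 1(192.1) = 192.1
  U: 0 + 1(192.1) = 192.1
Total out = 1047 mol; y_R = 437.4 / 1047 = 0.4176.

0.418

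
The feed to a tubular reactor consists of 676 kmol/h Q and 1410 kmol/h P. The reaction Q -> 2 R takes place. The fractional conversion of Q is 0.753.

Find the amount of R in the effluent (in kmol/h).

Q reacted = 0.753 × 676 = 509 kmol/h; ν_Q = −1, so ξ = 509/1 = 509 kmol/h.
Outlet amounts (n = n₀ + ν ξ):
  Q: 676 − 1(509) = 167
  R: 0 + 2(509) = 1018
  P: 1410 (inert)

1020 kmol/h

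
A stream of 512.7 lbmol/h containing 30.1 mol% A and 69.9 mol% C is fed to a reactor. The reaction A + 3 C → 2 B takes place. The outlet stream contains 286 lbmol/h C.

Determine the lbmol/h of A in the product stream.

For C: n = n₀ − 3ξ → 286 = 358.4 − 3ξ, giving ξ = 24.13 lbmol/h.
Outlet amounts (n = n₀ + ν ξ):
  A: 154.3 − 1(24.13) = 130.2
  C: 358.4 − 3(24.13) = 286
  B: 0 + 2(24.13) = 48.25

130 lbmol/h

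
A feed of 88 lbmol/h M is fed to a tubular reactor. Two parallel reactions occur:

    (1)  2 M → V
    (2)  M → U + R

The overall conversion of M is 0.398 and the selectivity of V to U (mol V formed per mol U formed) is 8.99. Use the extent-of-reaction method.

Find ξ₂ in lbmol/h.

ξ₂ = 1.85 lbmol/h

Conversion of M: M consumed = 0.398 × 88 = 35.02 lbmol/h = 2ξ₁ + 1ξ₂.
Selectivity: 1ξ₁ / (1ξ₂) = 8.99 → ξ₁ = 8.99 ξ₂.
Substitute: (2·8.99 + 1) ξ₂ = 35.02 → ξ₂ = 1.845 lbmol/h, ξ₁ = 16.59 lbmol/h.
Outlet amounts (n = n₀ + Σ ν·ξ):
  M: 88 − 2(16.59) − 1(1.845) = 52.98
  V: 0 + 1(16.59) = 16.59
  U: 0 + 1(1.845) = 1.845
  R: 0 + 1(1.845) = 1.845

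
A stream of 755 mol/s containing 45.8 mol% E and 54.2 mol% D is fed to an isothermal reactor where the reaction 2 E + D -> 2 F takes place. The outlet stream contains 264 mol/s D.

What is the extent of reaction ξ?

For D: n = n₀ − 1ξ → 264 = 409.2 − 1ξ, giving ξ = 145.2 mol/s.
Outlet amounts (n = n₀ + ν ξ):
  E: 345.8 − 2(145.2) = 55.37
  D: 409.2 − 1(145.2) = 264
  F: 0 + 2(145.2) = 290.4

ξ = 145 mol/s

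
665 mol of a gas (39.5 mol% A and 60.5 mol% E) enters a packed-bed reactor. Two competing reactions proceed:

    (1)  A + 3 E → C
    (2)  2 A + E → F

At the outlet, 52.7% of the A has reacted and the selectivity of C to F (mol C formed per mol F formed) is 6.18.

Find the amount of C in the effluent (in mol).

Conversion of A: A consumed = 0.527 × 262.7 = 138.4 mol = 1ξ₁ + 2ξ₂.
Selectivity: 1ξ₁ / (1ξ₂) = 6.18 → ξ₁ = 6.18 ξ₂.
Substitute: (1·6.18 + 2) ξ₂ = 138.4 → ξ₂ = 16.92 mol, ξ₁ = 104.6 mol.
Outlet amounts (n = n₀ + Σ ν·ξ):
  A: 262.7 − 1(104.6) − 2(16.92) = 124.2
  E: 402.3 − 3(104.6) − 1(16.92) = 71.65
  C: 0 + 1(104.6) = 104.6
  F: 0 + 1(16.92) = 16.92

105 mol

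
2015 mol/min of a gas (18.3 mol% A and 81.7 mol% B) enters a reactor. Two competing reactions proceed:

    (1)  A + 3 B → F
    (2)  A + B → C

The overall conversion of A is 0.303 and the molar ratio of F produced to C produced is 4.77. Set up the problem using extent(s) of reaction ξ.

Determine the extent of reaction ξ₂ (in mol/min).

ξ₂ = 19.4 mol/min

Conversion of A: A consumed = 0.303 × 368.7 = 111.7 mol/min = 1ξ₁ + 1ξ₂.
Selectivity: 1ξ₁ / (1ξ₂) = 4.77 → ξ₁ = 4.77 ξ₂.
Substitute: (1·4.77 + 1) ξ₂ = 111.7 → ξ₂ = 19.36 mol/min, ξ₁ = 92.37 mol/min.
Outlet amounts (n = n₀ + Σ ν·ξ):
  A: 368.7 − 1(92.37) − 1(19.36) = 257
  B: 1646 − 3(92.37) − 1(19.36) = 1350
  F: 0 + 1(92.37) = 92.37
  C: 0 + 1(19.36) = 19.36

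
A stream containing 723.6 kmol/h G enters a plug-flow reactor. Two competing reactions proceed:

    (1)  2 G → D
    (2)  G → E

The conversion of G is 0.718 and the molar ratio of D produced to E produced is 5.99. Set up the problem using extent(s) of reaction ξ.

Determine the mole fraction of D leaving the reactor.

0.496

Conversion of G: G consumed = 0.718 × 723.6 = 519.5 kmol/h = 2ξ₁ + 1ξ₂.
Selectivity: 1ξ₁ / (1ξ₂) = 5.99 → ξ₁ = 5.99 ξ₂.
Substitute: (2·5.99 + 1) ξ₂ = 519.5 → ξ₂ = 40.03 kmol/h, ξ₁ = 239.8 kmol/h.
Outlet amounts (n = n₀ + Σ ν·ξ):
  G: 723.6 − 2(239.8) − 1(40.03) = 204.1
  D: 0 + 1(239.8) = 239.8
  E: 0 + 1(40.03) = 40.03
Total out = 483.8 kmol/h; y_D = 239.8 / 483.8 = 0.4955.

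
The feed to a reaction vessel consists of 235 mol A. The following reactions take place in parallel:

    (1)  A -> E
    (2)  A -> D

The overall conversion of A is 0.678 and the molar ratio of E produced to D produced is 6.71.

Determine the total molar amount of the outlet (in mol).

235 mol

Conversion of A: A consumed = 0.678 × 235 = 159.3 mol = 1ξ₁ + 1ξ₂.
Selectivity: 1ξ₁ / (1ξ₂) = 6.71 → ξ₁ = 6.71 ξ₂.
Substitute: (1·6.71 + 1) ξ₂ = 159.3 → ξ₂ = 20.67 mol, ξ₁ = 138.7 mol.
Outlet amounts (n = n₀ + Σ ν·ξ):
  A: 235 − 1(138.7) − 1(20.67) = 75.67
  E: 0 + 1(138.7) = 138.7
  D: 0 + 1(20.67) = 20.67
Total out = 75.67 + 138.7 + 20.67 = 235 mol.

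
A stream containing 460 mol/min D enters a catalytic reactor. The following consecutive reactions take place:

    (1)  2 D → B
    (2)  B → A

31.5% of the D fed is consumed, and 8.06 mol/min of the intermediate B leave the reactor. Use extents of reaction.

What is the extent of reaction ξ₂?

ξ₂ = 64.4 mol/min

Conversion of D: D consumed = 2ξ₁ = 0.315 × 460 → ξ₁ = 72.45 mol/min.
B balance: n_B = 0 + 1ξ₁ − 1ξ₂ = 8.06 → ξ₂ = (1·72.45 − 8.06)/1 = 64.39 mol/min.
Outlet amounts (n = n₀ + Σ ν·ξ):
  D: 460 − 2(72.45) = 315.1
  B: 0 + 1(72.45) − 1(64.39) = 8.06
  A: 0 + 1(64.39) = 64.39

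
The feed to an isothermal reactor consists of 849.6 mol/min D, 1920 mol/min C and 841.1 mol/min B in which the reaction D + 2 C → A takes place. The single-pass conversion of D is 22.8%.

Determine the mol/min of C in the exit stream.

D reacted = 0.228 × 849.6 = 193.7 mol/min; ν_D = −1, so ξ = 193.7/1 = 193.7 mol/min.
Outlet amounts (n = n₀ + ν ξ):
  D: 849.6 − 1(193.7) = 655.9
  C: 1920 − 2(193.7) = 1533
  A: 0 + 1(193.7) = 193.7
  B: 841.1 (inert)

1530 mol/min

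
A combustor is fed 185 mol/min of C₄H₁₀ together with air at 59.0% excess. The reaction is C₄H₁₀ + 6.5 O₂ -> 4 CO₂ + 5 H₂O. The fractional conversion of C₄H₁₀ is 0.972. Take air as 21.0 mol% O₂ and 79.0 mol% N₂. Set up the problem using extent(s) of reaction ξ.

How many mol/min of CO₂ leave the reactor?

719 mol/min

Stoichiometric O₂ = 6.5 × 185 = 1202 mol/min; O₂ fed = 1202 × 1.590 = 1912 mol/min.
N₂ fed = 1912 × 79/21 = 7193 mol/min.
Fuel reacted = 0.972 × 185 → ξ = 179.8 mol/min.
Outlet (n = n₀ + ν ξ):
  C₄H₁₀: 185 − 1(179.8) = 5.18
  O₂: 1912 − 6.5(179.8) = 743.1
  N₂: 7193 (inert)
  CO₂: 0 + 4(179.8) = 719.3
  H₂O: 0 + 5(179.8) = 899.1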